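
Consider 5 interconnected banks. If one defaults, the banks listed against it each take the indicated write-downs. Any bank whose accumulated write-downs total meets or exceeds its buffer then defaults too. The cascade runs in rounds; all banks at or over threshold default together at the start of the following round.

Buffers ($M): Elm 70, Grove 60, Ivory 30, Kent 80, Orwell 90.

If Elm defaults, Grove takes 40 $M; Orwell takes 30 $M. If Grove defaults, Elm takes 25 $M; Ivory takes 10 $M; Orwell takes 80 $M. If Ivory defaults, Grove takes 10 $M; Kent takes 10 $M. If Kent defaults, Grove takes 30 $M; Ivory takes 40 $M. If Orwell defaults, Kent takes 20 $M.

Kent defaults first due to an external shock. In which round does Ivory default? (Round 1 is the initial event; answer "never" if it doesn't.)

Round 1 — Kent defaults (initial).
  Grove: +30 → 30 < 60
  Ivory: +40 → 40 ≥ 30
Round 2 — Ivory defaults.
  Grove: +10 → 40 < 60
No further defaults.

2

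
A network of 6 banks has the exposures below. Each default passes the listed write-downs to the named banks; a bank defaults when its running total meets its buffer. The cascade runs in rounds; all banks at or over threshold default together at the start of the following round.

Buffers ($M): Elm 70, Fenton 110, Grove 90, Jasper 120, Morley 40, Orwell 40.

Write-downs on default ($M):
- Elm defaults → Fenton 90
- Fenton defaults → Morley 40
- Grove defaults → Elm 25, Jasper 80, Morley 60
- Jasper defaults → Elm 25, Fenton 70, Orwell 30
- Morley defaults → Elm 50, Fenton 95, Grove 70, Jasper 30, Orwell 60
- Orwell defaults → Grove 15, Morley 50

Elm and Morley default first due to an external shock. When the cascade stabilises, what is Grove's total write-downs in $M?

Round 1 — Elm, Morley default (initial).
  Fenton: +90+95 → 185 ≥ 110
  Grove: +70 → 70 < 90
  Jasper: +30 → 30 < 120
  Orwell: +60 → 60 ≥ 40
Round 2 — Fenton, Orwell default.
  Grove: +15 → 85 < 90
No further defaults.

85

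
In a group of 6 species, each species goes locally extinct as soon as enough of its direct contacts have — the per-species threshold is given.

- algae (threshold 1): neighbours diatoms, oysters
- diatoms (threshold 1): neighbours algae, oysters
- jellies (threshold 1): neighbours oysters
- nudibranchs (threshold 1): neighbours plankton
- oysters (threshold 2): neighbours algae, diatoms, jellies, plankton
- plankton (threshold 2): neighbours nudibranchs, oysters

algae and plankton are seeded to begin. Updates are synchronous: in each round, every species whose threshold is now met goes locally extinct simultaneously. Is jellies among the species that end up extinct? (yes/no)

yes

Round 1 — algae, plankton go locally extinct (initial).
Round 2 — checking thresholds:
  diatoms: 1 of 2 neighbours ≥ 1, goes locally extinct.
  nudibranchs: 1 of 1 neighbours ≥ 1, goes locally extinct.
  oysters: 2 of 4 neighbours ≥ 2, goes locally extinct.
Round 3 — checking thresholds:
  jellies: 1 of 1 neighbours ≥ 1, goes locally extinct.
Round 4 — no new extinctions; cascade stops.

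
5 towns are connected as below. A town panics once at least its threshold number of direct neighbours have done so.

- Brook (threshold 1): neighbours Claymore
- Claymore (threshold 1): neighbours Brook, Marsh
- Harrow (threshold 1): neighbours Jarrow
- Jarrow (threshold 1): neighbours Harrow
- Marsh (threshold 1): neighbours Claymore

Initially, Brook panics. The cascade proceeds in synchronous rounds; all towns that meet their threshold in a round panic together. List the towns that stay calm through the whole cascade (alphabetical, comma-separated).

Round 1 — Brook panics (initial).
Round 2 — checking thresholds:
  Claymore: 1 of 2 neighbours ≥ 1, panics.
Round 3 — checking thresholds:
  Marsh: 1 of 1 neighbours ≥ 1, panics.
Round 4 — no new panics; cascade stops.

Harrow, Jarrow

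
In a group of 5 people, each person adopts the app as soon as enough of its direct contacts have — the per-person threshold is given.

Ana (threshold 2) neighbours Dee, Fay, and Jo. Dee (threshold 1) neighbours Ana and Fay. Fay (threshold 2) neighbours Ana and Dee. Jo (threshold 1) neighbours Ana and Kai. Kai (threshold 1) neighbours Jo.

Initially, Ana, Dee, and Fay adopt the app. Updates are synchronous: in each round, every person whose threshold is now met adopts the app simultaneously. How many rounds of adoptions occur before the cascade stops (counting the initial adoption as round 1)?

Round 1 — Ana, Dee, Fay adopt the app (initial).
Round 2 — checking thresholds:
  Jo: 1 of 2 neighbours ≥ 1, adopts the app.
Round 3 — checking thresholds:
  Kai: 1 of 1 neighbours ≥ 1, adopts the app.
Round 4 — no new adoptions; cascade stops.

3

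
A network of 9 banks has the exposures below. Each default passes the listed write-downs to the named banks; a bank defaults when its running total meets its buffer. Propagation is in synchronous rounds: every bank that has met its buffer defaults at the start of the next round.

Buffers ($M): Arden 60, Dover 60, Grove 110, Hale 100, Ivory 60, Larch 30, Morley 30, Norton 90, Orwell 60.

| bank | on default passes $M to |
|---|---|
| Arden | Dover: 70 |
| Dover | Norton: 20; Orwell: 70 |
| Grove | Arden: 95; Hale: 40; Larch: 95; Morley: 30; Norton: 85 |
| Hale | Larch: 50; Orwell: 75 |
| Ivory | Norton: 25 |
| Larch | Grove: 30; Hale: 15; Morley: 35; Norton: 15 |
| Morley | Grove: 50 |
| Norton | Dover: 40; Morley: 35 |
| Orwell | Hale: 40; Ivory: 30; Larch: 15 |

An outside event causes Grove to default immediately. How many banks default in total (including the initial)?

7

Round 1 — Grove defaults (initial).
  Arden: +95 → 95 ≥ 60
  Hale: +40 → 40 < 100
  Larch: +95 → 95 ≥ 30
  Morley: +30 → 30 ≥ 30
  Norton: +85 → 85 < 90
Round 2 — Arden, Larch, Morley default.
  Dover: +70 → 70 ≥ 60
  Hale: +15 → 55 < 100
  Norton: +15 → 100 ≥ 90
Round 3 — Dover, Norton default.
  Orwell: +70 → 70 ≥ 60
Round 4 — Orwell defaults.
  Hale: +40 → 95 < 100
  Ivory: +30 → 30 < 60
No further defaults.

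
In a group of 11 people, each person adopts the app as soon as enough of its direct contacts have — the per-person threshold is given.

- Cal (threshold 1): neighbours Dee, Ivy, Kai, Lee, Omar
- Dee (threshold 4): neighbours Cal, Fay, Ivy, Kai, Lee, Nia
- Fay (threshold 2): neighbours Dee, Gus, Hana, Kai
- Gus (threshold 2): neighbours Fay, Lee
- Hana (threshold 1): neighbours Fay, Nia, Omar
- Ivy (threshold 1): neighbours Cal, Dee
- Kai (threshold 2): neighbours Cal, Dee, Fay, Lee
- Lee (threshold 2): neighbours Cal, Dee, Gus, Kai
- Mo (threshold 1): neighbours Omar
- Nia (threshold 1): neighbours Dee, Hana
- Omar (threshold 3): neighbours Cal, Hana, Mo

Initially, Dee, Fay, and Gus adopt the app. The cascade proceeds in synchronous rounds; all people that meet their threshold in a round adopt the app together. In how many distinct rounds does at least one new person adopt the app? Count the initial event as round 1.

2

Round 1 — Dee, Fay, Gus adopt the app (initial).
Round 2 — checking thresholds:
  Cal: 1 of 5 neighbours ≥ 1, adopts the app.
  Hana: 1 of 3 neighbours ≥ 1, adopts the app.
  Ivy: 1 of 2 neighbours ≥ 1, adopts the app.
  Kai: 2 of 4 neighbours ≥ 2, adopts the app.
  Lee: 2 of 4 neighbours ≥ 2, adopts the app.
  Nia: 1 of 2 neighbours ≥ 1, adopts the app.
Round 3 — no new adoptions; cascade stops.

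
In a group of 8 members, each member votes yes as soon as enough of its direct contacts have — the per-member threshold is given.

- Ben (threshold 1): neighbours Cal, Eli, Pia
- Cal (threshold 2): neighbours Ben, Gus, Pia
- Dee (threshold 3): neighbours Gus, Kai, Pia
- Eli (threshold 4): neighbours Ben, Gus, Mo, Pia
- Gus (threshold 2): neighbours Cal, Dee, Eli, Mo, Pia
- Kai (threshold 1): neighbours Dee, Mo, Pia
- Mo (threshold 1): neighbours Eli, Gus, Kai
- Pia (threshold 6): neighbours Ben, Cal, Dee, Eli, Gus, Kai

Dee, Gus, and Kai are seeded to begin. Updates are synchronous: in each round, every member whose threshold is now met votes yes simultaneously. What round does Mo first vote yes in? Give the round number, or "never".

2

Round 1 — Dee, Gus, Kai vote yes (initial).
Round 2 — checking thresholds:
  Cal: 1 of 3 neighbours < 2, holds.
  Eli: 1 of 4 neighbours < 4, holds.
  Mo: 2 of 3 neighbours ≥ 1, votes yes.
  Pia: 3 of 6 neighbours < 6, holds.
Round 3 — no new yes votes; cascade stops.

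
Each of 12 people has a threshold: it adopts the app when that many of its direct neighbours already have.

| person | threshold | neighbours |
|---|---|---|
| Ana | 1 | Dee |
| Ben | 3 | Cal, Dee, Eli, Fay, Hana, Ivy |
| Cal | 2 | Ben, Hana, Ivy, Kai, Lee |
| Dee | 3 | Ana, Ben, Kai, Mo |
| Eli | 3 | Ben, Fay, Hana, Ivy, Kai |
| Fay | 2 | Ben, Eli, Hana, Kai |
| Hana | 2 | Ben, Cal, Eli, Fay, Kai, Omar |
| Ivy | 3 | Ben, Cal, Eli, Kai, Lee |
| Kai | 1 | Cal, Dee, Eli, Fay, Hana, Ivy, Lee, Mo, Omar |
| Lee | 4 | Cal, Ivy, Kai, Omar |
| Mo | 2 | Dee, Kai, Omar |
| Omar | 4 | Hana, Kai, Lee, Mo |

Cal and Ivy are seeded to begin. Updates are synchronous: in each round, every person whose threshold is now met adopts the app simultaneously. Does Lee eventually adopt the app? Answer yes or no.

no

Round 1 — Cal, Ivy adopt the app (initial).
Round 2 — checking thresholds:
  Ben: 2 of 6 neighbours < 3, holds.
  Eli: 1 of 5 neighbours < 3, holds.
  Hana: 1 of 6 neighbours < 2, holds.
  Kai: 2 of 9 neighbours ≥ 1, adopts the app.
  Lee: 2 of 4 neighbours < 4, holds.
Round 3 — checking thresholds:
  Ben: 2 of 6 neighbours < 3, holds.
  Dee: 1 of 4 neighbours < 3, holds.
  Eli: 2 of 5 neighbours < 3, holds.
  Fay: 1 of 4 neighbours < 2, holds.
  Hana: 2 of 6 neighbours ≥ 2, adopts the app.
  Lee: 3 of 4 neighbours < 4, holds.
  Mo: 1 of 3 neighbours < 2, holds.
  Omar: 1 of 4 neighbours < 4, holds.
Round 4 — checking thresholds:
  Ben: 3 of 6 neighbours ≥ 3, adopts the app.
  Dee: 1 of 4 neighbours < 3, holds.
  Eli: 3 of 5 neighbours ≥ 3, adopts the app.
  Fay: 2 of 4 neighbours ≥ 2, adopts the app.
  Lee: 3 of 4 neighbours < 4, holds.
  Mo: 1 of 3 neighbours < 2, holds.
  Omar: 2 of 4 neighbours < 4, holds.
Round 5 — no new adoptions; cascade stops.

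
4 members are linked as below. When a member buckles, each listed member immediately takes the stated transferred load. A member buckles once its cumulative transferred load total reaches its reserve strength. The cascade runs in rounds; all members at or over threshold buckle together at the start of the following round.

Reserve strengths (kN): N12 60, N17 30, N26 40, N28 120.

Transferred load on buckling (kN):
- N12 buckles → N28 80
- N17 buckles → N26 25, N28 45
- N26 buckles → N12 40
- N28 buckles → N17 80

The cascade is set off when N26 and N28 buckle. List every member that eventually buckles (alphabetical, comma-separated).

N17, N26, N28

Round 1 — N26, N28 buckle (initial).
  N12: +40 → 40 < 60
  N17: +80 → 80 ≥ 30
Round 2 — N17 buckles.
No further bucklings.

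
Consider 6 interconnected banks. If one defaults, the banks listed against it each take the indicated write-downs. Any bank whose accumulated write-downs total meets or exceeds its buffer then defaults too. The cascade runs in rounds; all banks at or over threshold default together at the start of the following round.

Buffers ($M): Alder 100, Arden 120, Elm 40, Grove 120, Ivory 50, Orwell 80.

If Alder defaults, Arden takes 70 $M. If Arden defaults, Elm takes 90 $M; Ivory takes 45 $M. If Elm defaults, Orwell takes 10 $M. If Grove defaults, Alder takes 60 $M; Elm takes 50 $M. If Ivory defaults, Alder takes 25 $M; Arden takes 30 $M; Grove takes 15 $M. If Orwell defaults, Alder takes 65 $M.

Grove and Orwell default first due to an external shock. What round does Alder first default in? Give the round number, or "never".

2

Round 1 — Grove, Orwell default (initial).
  Alder: +60+65 → 125 ≥ 100
  Elm: +50 → 50 ≥ 40
Round 2 — Alder, Elm default.
  Arden: +70 → 70 < 120
No further defaults.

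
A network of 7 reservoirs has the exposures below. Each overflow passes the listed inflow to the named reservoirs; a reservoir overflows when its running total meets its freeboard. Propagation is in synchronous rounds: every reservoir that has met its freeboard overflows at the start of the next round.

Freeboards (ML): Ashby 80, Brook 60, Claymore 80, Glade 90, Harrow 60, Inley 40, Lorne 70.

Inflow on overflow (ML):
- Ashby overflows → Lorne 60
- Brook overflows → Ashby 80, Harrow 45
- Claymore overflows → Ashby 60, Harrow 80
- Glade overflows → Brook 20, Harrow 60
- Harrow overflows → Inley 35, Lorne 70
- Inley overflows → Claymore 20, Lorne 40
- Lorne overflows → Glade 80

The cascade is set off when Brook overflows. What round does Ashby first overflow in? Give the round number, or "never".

Round 1 — Brook overflows (initial).
  Ashby: +80 → 80 ≥ 80
  Harrow: +45 → 45 < 60
Round 2 — Ashby overflows.
  Lorne: +60 → 60 < 70
No further overflows.

2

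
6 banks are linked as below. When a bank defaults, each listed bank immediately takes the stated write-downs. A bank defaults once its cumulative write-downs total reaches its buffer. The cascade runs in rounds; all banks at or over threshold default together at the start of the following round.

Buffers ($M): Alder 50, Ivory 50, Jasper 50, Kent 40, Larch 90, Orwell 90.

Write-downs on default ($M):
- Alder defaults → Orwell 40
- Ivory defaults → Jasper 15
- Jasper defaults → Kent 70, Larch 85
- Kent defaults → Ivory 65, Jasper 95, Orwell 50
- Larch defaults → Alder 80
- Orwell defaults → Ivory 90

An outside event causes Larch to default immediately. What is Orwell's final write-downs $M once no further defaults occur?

40

Round 1 — Larch defaults (initial).
  Alder: +80 → 80 ≥ 50
Round 2 — Alder defaults.
  Orwell: +40 → 40 < 90
No further defaults.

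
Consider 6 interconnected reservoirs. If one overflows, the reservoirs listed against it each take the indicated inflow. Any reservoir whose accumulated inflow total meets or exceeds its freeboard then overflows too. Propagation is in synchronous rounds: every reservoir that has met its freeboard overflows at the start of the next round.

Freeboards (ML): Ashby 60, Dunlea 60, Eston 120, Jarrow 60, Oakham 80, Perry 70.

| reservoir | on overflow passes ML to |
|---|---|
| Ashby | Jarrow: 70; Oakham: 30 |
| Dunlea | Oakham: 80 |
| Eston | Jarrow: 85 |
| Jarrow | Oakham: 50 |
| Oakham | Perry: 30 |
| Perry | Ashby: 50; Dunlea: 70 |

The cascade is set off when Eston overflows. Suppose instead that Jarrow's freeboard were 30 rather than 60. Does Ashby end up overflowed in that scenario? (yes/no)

no

With Jarrow's freeboard at 30:
Round 1 — Eston overflows (initial).
  Jarrow: +85 → 85 ≥ 30
Round 2 — Jarrow overflows.
  Oakham: +50 → 50 < 80
No further overflows.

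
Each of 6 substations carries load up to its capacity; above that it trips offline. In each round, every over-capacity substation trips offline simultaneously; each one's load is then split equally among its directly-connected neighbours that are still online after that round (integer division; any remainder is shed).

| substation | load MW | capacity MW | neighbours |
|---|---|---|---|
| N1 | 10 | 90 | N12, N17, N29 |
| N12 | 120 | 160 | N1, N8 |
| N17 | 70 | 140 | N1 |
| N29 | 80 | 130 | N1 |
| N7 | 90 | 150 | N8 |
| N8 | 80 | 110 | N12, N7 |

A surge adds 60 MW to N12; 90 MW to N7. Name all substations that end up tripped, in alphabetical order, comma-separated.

N1, N12, N7, N8

Round 1 — N12 at 180 > 160; N7 at 180 > 150. N12, N7 trip offline.
  N12 sheds 180 MW to N1, N8: 90 each.
    N1: 10+90 = 100 > 90
    N8: 80+90 = 170 > 110
  N7 sheds 180 MW to N8: 180 each.
    N8: 170+180 = 350 > 110
Round 2 — N1, N8 trip offline.
  N1 sheds 100 MW to N17, N29: 50 each.
    N17: 70+50 = 120 ≤ 140
    N29: 80+50 = 130 ≤ 130
  N8 sheds 350 MW: no online neighbours, lost.
No further trips.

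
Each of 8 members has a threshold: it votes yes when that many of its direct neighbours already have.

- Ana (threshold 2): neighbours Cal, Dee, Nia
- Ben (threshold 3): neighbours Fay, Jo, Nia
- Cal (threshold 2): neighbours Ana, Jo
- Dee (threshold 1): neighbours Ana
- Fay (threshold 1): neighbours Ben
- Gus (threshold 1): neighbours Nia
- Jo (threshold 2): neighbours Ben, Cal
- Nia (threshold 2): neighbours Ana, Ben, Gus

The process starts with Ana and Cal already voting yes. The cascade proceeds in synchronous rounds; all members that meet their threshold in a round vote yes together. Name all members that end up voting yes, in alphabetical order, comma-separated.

Ana, Cal, Dee

Round 1 — Ana, Cal vote yes (initial).
Round 2 — checking thresholds:
  Dee: 1 of 1 neighbours ≥ 1, votes yes.
  Jo: 1 of 2 neighbours < 2, not yet.
  Nia: 1 of 3 neighbours < 2, not yet.
Round 3 — no new yes votes; cascade stops.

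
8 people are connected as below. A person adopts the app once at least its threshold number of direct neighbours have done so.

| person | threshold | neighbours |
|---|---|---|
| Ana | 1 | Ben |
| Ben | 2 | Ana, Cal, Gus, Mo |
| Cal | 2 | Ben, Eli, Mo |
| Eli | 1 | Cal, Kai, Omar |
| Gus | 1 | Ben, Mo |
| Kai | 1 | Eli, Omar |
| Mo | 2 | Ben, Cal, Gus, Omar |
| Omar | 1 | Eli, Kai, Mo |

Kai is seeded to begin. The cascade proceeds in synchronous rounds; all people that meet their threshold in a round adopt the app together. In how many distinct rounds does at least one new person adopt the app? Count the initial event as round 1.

Round 1 — Kai adopts the app (initial).
Round 2 — checking thresholds:
  Eli: 1 of 3 neighbours ≥ 1, adopts the app.
  Omar: 1 of 3 neighbours ≥ 1, adopts the app.
Round 3 — no new adoptions; cascade stops.

2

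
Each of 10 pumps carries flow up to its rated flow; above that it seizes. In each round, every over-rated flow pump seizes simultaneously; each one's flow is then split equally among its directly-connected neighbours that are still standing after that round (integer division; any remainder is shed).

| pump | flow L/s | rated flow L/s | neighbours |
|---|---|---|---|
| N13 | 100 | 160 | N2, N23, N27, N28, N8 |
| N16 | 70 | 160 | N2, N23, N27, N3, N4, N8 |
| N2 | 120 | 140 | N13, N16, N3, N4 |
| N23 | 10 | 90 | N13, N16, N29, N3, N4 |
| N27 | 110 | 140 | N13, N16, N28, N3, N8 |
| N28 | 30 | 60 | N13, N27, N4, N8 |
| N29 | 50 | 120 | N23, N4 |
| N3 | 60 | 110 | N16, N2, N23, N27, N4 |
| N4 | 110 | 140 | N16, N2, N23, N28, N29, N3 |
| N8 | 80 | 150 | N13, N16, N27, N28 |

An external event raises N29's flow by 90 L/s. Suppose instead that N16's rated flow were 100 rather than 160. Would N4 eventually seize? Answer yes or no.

With N16's rated flow at 100:
Round 1 — N29 at 140 > 120. N29 seizes.
  N29 sheds 140 L/s to N23, N4: 70 each.
    N23: 10+70 = 80 ≤ 90
    N4: 110+70 = 180 > 140
Round 2 — N4 seizes.
  N4 sheds 180 L/s to N16, N2, N23, N28, N3: 36 each.
    N16: 70+36 = 106 > 100
    N2: 120+36 = 156 > 140
    N23: 80+36 = 116 > 90
    N28: 30+36 = 66 > 60
    N3: 60+36 = 96 ≤ 110
Round 3 — N16, N2, N23, N28 seize.
  N16 sheds 106 L/s to N27, N3, N8: 35 each (1 lost).
    N27: 110+35 = 145 > 140
    N3: 96+35 = 131 > 110
    N8: 80+35 = 115 ≤ 150
  N2 sheds 156 L/s to N13, N3: 78 each.
    N13: 100+78 = 178 > 160
    N3: 131+78 = 209 > 110
  N23 sheds 116 L/s to N13, N3: 58 each.
    N13: 178+58 = 236 > 160
    N3: 209+58 = 267 > 110
  N28 sheds 66 L/s to N13, N27, N8: 22 each.
    N13: 236+22 = 258 > 160
    N27: 145+22 = 167 > 140
    N8: 115+22 = 137 ≤ 150
Round 4 — N13, N27, N3 seize.
  N13 sheds 258 L/s to N8: 258 each.
    N8: 137+258 = 395 > 150
  N27 sheds 167 L/s to N8: 167 each.
    N8: 395+167 = 562 > 150
  N3 sheds 267 L/s: no online neighbours, lost.
Round 5 — N8 seizes.
  N8 sheds 562 L/s: no online neighbours, lost.
No further seizures.

yes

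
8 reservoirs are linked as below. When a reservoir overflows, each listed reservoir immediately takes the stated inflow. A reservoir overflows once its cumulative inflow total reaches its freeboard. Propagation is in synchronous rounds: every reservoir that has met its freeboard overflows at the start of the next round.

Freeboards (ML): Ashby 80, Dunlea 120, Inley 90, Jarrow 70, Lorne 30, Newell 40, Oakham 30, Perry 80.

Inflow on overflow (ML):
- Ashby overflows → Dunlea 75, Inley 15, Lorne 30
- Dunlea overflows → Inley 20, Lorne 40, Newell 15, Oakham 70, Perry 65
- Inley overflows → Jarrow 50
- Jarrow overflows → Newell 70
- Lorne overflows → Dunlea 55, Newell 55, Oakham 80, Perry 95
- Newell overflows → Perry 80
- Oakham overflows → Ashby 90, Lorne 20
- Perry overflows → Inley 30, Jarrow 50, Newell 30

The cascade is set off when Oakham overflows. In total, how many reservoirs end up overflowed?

Round 1 — Oakham overflows (initial).
  Ashby: +90 → 90 ≥ 80
  Lorne: +20 → 20 < 30
Round 2 — Ashby overflows.
  Dunlea: +75 → 75 < 120
  Inley: +15 → 15 < 90
  Lorne: +30 → 50 ≥ 30
Round 3 — Lorne overflows.
  Dunlea: +55 → 130 ≥ 120
  Newell: +55 → 55 ≥ 40
  Perry: +95 → 95 ≥ 80
Round 4 — Dunlea, Newell, Perry overflow.
  Inley: +20+30 → 65 < 90
  Jarrow: +50 → 50 < 70
No further overflows.

6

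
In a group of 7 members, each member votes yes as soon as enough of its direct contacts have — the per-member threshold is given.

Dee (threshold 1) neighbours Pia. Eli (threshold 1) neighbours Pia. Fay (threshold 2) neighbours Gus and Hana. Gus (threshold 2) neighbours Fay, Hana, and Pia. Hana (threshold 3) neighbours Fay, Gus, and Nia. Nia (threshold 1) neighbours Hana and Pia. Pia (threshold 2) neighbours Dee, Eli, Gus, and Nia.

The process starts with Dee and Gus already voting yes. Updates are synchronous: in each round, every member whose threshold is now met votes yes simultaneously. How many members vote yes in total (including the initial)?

Round 1 — Dee, Gus vote yes (initial).
Round 2 — checking thresholds:
  Fay: 1 of 2 neighbours < 2, below threshold.
  Hana: 1 of 3 neighbours < 3, below threshold.
  Pia: 2 of 4 neighbours ≥ 2, votes yes.
Round 3 — checking thresholds:
  Eli: 1 of 1 neighbours ≥ 1, votes yes.
  Fay: 1 of 2 neighbours < 2, below threshold.
  Hana: 1 of 3 neighbours < 3, below threshold.
  Nia: 1 of 2 neighbours ≥ 1, votes yes.
Round 4 — no new yes votes; cascade stops.

5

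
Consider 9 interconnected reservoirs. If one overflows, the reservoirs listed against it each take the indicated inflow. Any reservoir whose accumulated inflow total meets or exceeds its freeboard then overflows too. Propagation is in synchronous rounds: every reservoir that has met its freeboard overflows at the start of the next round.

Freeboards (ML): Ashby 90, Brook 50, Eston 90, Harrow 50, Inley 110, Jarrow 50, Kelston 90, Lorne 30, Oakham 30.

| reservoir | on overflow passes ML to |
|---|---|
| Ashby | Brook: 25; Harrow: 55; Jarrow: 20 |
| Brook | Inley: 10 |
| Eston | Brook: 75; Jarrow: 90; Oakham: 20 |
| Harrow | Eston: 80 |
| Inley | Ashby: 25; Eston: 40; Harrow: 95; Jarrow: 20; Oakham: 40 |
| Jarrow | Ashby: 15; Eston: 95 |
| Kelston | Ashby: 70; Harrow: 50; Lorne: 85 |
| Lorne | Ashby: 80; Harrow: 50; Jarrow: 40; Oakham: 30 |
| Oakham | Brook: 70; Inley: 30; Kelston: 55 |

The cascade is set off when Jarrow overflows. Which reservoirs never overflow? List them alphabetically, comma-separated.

Ashby, Harrow, Inley, Kelston, Lorne, Oakham

Round 1 — Jarrow overflows (initial).
  Ashby: +15 → 15 < 90
  Eston: +95 → 95 ≥ 90
Round 2 — Eston overflows.
  Brook: +75 → 75 ≥ 50
  Oakham: +20 → 20 < 30
Round 3 — Brook overflows.
  Inley: +10 → 10 < 110
No further overflows.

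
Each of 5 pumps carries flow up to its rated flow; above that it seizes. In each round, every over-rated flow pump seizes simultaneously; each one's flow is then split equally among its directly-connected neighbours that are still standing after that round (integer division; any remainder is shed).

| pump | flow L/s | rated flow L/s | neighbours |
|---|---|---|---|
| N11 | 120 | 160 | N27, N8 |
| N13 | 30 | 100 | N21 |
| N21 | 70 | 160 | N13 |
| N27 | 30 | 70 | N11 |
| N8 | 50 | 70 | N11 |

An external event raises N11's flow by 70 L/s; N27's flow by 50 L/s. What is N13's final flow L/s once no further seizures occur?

30

Round 1 — N11 at 190 > 160; N27 at 80 > 70. N11, N27 seize.
  N11 sheds 190 L/s to N8: 190 each.
    N8: 50+190 = 240 > 70
  N27 sheds 80 L/s: no online neighbours, lost.
Round 2 — N8 seizes.
  N8 sheds 240 L/s: no online neighbours, lost.
No further seizures.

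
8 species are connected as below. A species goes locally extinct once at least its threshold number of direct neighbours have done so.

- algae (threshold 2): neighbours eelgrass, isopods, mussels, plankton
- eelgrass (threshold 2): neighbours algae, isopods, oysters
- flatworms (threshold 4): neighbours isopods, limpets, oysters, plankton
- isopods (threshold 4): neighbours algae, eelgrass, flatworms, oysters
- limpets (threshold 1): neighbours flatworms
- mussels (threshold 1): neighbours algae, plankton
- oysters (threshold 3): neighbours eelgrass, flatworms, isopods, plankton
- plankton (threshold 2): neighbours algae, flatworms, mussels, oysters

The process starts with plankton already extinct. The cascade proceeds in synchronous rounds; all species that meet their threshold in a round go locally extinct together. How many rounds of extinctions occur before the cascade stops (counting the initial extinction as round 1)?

3

Round 1 — plankton goes locally extinct (initial).
Round 2 — checking thresholds:
  algae: 1 of 4 neighbours < 2, below threshold.
  flatworms: 1 of 4 neighbours < 4, below threshold.
  mussels: 1 of 2 neighbours ≥ 1, goes locally extinct.
  oysters: 1 of 4 neighbours < 3, below threshold.
Round 3 — checking thresholds:
  algae: 2 of 4 neighbours ≥ 2, goes locally extinct.
  flatworms: 1 of 4 neighbours < 4, below threshold.
  oysters: 1 of 4 neighbours < 3, below threshold.
Round 4 — no new extinctions; cascade stops.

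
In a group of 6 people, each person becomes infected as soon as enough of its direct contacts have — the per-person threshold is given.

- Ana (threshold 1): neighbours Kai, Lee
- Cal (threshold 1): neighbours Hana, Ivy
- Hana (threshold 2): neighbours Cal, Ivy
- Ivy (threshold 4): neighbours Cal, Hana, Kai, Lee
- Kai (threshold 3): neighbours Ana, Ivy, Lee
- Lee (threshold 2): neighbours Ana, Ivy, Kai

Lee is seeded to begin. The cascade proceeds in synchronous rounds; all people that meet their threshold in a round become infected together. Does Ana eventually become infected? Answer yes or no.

Round 1 — Lee becomes infected (initial).
Round 2 — checking thresholds:
  Ana: 1 of 2 neighbours ≥ 1, becomes infected.
  Ivy: 1 of 4 neighbours < 4, below threshold.
  Kai: 1 of 3 neighbours < 3, below threshold.
Round 3 — no new infections; cascade stops.

yes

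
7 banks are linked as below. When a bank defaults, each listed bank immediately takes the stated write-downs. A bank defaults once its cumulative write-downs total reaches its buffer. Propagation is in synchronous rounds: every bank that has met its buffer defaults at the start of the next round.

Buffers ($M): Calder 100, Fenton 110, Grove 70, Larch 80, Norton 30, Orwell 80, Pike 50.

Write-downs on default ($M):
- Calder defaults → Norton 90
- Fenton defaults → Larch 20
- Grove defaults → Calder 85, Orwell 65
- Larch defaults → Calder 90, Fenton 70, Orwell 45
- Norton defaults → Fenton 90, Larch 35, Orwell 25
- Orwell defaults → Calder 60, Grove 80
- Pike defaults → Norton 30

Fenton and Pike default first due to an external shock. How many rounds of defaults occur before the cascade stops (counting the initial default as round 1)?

Round 1 — Fenton, Pike default (initial).
  Larch: +20 → 20 < 80
  Norton: +30 → 30 ≥ 30
Round 2 — Norton defaults.
  Larch: +35 → 55 < 80
  Orwell: +25 → 25 < 80
No further defaults.

2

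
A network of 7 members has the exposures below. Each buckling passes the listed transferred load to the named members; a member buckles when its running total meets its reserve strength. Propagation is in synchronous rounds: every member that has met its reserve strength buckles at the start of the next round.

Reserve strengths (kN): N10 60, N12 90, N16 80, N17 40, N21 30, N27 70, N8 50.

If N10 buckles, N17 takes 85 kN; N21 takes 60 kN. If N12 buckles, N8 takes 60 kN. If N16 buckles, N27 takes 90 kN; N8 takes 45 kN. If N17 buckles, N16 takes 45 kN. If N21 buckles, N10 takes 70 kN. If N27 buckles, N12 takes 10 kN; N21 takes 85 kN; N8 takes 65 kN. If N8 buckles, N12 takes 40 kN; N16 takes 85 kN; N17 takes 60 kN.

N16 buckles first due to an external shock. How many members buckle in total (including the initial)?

Round 1 — N16 buckles (initial).
  N27: +90 → 90 ≥ 70
  N8: +45 → 45 < 50
Round 2 — N27 buckles.
  N12: +10 → 10 < 90
  N21: +85 → 85 ≥ 30
  N8: +65 → 110 ≥ 50
Round 3 — N21, N8 buckle.
  N10: +70 → 70 ≥ 60
  N12: +40 → 50 < 90
  N17: +60 → 60 ≥ 40
Round 4 — N10, N17 buckle.
No further bucklings.

6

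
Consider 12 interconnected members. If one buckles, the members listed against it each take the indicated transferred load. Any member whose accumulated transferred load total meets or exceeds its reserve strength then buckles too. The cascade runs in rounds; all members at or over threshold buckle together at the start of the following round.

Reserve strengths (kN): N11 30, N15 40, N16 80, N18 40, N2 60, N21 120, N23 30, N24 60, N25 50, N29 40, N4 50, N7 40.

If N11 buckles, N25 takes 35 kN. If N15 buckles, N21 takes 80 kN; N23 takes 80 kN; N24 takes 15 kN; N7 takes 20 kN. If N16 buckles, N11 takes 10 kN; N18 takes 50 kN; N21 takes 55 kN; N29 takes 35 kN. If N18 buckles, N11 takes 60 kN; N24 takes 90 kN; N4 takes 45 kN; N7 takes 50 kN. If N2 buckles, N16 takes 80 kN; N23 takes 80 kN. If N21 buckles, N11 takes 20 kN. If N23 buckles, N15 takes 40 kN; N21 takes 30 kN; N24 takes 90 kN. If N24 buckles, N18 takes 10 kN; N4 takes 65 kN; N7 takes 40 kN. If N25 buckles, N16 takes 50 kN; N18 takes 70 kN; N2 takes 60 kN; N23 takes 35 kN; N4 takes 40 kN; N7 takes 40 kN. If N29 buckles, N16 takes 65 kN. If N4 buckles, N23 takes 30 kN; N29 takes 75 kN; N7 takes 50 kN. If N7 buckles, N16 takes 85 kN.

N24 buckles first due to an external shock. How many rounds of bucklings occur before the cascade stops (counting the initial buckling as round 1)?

Round 1 — N24 buckles (initial).
  N18: +10 → 10 < 40
  N4: +65 → 65 ≥ 50
  N7: +40 → 40 ≥ 40
Round 2 — N4, N7 buckle.
  N16: +85 → 85 ≥ 80
  N23: +30 → 30 ≥ 30
  N29: +75 → 75 ≥ 40
Round 3 — N16, N23, N29 buckle.
  N11: +10 → 10 < 30
  N15: +40 → 40 ≥ 40
  N18: +50 → 60 ≥ 40
  N21: +55+30 → 85 < 120
Round 4 — N15, N18 buckle.
  N11: +60 → 70 ≥ 30
  N21: +80 → 165 ≥ 120
Round 5 — N11, N21 buckle.
  N25: +35 → 35 < 50
No further bucklings.

5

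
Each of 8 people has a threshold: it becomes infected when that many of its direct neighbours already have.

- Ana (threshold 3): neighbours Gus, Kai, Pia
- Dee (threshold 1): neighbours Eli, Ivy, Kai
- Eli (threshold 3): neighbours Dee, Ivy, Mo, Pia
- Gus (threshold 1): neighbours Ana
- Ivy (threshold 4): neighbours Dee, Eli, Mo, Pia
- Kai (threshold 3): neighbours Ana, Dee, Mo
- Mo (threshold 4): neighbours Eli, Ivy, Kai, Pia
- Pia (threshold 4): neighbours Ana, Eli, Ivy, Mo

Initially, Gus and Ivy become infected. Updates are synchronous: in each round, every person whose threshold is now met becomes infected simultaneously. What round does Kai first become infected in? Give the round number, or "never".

never

Round 1 — Gus, Ivy become infected (initial).
Round 2 — checking thresholds:
  Ana: 1 of 3 neighbours < 3, holds.
  Dee: 1 of 3 neighbours ≥ 1, becomes infected.
  Eli: 1 of 4 neighbours < 3, holds.
  Mo: 1 of 4 neighbours < 4, holds.
  Pia: 1 of 4 neighbours < 4, holds.
Round 3 — no new infections; cascade stops.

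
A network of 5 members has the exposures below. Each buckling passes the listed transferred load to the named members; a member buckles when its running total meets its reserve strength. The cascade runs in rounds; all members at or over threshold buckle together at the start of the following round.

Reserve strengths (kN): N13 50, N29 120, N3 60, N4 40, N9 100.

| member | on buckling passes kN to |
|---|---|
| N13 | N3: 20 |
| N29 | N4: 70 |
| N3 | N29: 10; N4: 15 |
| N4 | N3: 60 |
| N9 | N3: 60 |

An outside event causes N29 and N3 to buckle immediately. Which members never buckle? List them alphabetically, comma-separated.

Round 1 — N29, N3 buckle (initial).
  N4: +70+15 → 85 ≥ 40
Round 2 — N4 buckles.
No further bucklings.

N13, N9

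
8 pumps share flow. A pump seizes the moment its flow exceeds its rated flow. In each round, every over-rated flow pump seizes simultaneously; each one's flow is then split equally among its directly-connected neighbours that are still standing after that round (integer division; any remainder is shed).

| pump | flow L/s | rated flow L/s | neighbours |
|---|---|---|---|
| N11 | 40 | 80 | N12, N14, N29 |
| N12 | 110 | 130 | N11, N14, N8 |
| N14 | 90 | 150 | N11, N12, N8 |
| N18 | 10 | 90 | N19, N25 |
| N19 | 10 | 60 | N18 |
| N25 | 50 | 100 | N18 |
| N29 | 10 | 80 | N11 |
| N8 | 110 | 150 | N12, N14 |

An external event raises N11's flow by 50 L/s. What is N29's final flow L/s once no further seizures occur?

Round 1 — N11 at 90 > 80. N11 seizes.
  N11 sheds 90 L/s to N12, N14, N29: 30 each.
    N12: 110+30 = 140 > 130
    N14: 90+30 = 120 ≤ 150
    N29: 10+30 = 40 ≤ 80
Round 2 — N12 seizes.
  N12 sheds 140 L/s to N14, N8: 70 each.
    N14: 120+70 = 190 > 150
    N8: 110+70 = 180 > 150
Round 3 — N14, N8 seize.
  N14 sheds 190 L/s: no online neighbours, lost.
  N8 sheds 180 L/s: no online neighbours, lost.
No further seizures.

40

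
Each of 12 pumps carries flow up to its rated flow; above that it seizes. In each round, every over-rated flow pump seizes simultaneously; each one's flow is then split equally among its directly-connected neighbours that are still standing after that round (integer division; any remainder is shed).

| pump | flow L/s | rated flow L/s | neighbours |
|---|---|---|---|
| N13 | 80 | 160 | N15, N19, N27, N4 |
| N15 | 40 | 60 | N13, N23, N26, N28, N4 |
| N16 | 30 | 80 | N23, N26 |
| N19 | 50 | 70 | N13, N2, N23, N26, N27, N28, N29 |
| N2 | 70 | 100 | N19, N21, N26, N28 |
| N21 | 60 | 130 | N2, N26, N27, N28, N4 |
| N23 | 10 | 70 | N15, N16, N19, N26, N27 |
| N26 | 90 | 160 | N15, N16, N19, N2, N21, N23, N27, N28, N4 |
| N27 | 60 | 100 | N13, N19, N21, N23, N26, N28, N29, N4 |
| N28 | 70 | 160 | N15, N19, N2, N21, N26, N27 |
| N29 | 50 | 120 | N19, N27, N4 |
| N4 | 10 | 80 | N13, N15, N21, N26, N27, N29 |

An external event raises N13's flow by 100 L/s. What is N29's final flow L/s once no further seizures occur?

117

Round 1 — N13 at 180 > 160. N13 seizes.
  N13 sheds 180 L/s to N15, N19, N27, N4: 45 each.
    N15: 40+45 = 85 > 60
    N19: 50+45 = 95 > 70
    N27: 60+45 = 105 > 100
    N4: 10+45 = 55 ≤ 80
Round 2 — N15, N19, N27 seize.
  N15 sheds 85 L/s to N23, N26, N28, N4: 21 each (1 lost).
    N23: 10+21 = 31 ≤ 70
    N26: 90+21 = 111 ≤ 160
    N28: 70+21 = 91 ≤ 160
    N4: 55+21 = 76 ≤ 80
  N19 sheds 95 L/s to N2, N23, N26, N28, N29: 19 each.
    N2: 70+19 = 89 ≤ 100
    N23: 31+19 = 50 ≤ 70
    N26: 111+19 = 130 ≤ 160
    N28: 91+19 = 110 ≤ 160
    N29: 50+19 = 69 ≤ 120
  N27 sheds 105 L/s to N21, N23, N26, N28, N29, N4: 17 each (3 lost).
    N21: 60+17 = 77 ≤ 130
    N23: 50+17 = 67 ≤ 70
    N26: 130+17 = 147 ≤ 160
    N28: 110+17 = 127 ≤ 160
    N29: 69+17 = 86 ≤ 120
    N4: 76+17 = 93 > 80
Round 3 — N4 seizes.
  N4 sheds 93 L/s to N21, N26, N29: 31 each.
    N21: 77+31 = 108 ≤ 130
    N26: 147+31 = 178 > 160
    N29: 86+31 = 117 ≤ 120
Round 4 — N26 seizes.
  N26 sheds 178 L/s to N16, N2, N21, N23, N28: 35 each (3 lost).
    N16: 30+35 = 65 ≤ 80
    N2: 89+35 = 124 > 100
    N21: 108+35 = 143 > 130
    N23: 67+35 = 102 > 70
    N28: 127+35 = 162 > 160
Round 5 — N2, N21, N23, N28 seize.
  N2 sheds 124 L/s: no online neighbours, lost.
  N21 sheds 143 L/s: no online neighbours, lost.
  N23 sheds 102 L/s to N16: 102 each.
    N16: 65+102 = 167 > 80
  N28 sheds 162 L/s: no online neighbours, lost.
Round 6 — N16 seizes.
  N16 sheds 167 L/s: no online neighbours, lost.
No further seizures.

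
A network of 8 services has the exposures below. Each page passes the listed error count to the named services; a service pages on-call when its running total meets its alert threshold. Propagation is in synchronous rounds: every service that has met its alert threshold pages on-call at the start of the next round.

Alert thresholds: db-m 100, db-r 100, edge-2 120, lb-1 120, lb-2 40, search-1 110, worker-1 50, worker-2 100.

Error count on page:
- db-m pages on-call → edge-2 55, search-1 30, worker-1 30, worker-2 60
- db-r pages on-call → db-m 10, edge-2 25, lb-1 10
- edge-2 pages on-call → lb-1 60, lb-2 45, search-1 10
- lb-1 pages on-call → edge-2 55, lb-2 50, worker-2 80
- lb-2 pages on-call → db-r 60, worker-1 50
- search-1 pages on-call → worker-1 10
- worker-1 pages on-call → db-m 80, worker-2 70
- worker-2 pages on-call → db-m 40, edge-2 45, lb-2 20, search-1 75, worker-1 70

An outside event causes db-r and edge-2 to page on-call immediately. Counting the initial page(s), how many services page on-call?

4

Round 1 — db-r, edge-2 page on-call (initial).
  db-m: +10 → 10 < 100
  lb-1: +10+60 → 70 < 120
  lb-2: +45 → 45 ≥ 40
  search-1: +10 → 10 < 110
Round 2 — lb-2 pages on-call.
  worker-1: +50 → 50 ≥ 50
Round 3 — worker-1 pages on-call.
  db-m: +80 → 90 < 100
  worker-2: +70 → 70 < 100
No further pages.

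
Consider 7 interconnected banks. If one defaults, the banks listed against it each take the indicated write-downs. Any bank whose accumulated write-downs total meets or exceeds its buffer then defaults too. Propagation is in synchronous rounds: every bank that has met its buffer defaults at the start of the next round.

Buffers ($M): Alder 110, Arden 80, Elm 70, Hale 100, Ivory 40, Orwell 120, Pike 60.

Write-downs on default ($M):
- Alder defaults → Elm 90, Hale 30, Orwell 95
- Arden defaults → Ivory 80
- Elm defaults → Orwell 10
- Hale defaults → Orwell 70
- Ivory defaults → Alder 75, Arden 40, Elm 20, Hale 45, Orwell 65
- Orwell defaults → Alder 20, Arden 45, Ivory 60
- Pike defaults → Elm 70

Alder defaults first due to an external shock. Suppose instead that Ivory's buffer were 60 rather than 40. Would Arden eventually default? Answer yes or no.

With Ivory's buffer at 60:
Round 1 — Alder defaults (initial).
  Elm: +90 → 90 ≥ 70
  Hale: +30 → 30 < 100
  Orwell: +95 → 95 < 120
Round 2 — Elm defaults.
  Orwell: +10 → 105 < 120
No further defaults.

no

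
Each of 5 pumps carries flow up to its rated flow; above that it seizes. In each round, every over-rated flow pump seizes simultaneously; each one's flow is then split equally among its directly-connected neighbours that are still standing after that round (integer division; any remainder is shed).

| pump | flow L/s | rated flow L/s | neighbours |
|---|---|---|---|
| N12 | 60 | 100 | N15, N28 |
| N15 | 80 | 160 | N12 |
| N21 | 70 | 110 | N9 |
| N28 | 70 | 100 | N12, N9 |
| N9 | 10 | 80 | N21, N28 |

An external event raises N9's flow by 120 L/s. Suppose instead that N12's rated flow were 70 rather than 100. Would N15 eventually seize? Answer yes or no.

yes

With N12's rated flow at 70:
Round 1 — N9 at 130 > 80. N9 seizes.
  N9 sheds 130 L/s to N21, N28: 65 each.
    N21: 70+65 = 135 > 110
    N28: 70+65 = 135 > 100
Round 2 — N21, N28 seize.
  N21 sheds 135 L/s: no online neighbours, lost.
  N28 sheds 135 L/s to N12: 135 each.
    N12: 60+135 = 195 > 70
Round 3 — N12 seizes.
  N12 sheds 195 L/s to N15: 195 each.
    N15: 80+195 = 275 > 160
Round 4 — N15 seizes.
  N15 sheds 275 L/s: no online neighbours, lost.
No further seizures.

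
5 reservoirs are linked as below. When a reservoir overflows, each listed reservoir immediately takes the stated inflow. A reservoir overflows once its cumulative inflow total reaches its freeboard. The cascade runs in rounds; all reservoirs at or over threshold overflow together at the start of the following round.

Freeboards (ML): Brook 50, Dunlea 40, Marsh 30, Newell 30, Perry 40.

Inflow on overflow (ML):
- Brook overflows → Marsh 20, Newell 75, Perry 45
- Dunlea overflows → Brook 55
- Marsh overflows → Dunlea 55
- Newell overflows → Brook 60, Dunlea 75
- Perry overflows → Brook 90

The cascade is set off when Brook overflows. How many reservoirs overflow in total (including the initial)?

Round 1 — Brook overflows (initial).
  Marsh: +20 → 20 < 30
  Newell: +75 → 75 ≥ 30
  Perry: +45 → 45 ≥ 40
Round 2 — Newell, Perry overflow.
  Dunlea: +75 → 75 ≥ 40
Round 3 — Dunlea overflows.
No further overflows.

4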